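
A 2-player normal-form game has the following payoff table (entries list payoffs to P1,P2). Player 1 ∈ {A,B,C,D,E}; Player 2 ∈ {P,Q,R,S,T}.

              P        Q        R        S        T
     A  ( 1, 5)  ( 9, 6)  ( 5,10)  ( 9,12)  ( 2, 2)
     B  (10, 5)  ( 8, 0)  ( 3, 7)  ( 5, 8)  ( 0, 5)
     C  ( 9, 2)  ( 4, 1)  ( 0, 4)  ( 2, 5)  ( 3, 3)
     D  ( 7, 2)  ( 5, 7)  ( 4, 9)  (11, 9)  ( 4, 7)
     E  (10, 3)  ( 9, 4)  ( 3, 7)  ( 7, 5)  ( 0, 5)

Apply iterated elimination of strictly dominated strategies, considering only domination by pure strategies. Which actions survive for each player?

Survivors P1:{A,D} P2:{R,S}

P2 drop P (R beats it: A:10>5 B:7>5 C:4>2 D:9>2 E:7>3)
P1 drop B (A beats it: Q:9>8 R:5>3 S:9>5 T:2>0)
P1 drop C (D beats it: Q:5>4 R:4>0 S:11>2 T:4>3)
P2 drop Q (R beats it: A:10>6 D:9>7 E:7>4)
P1 drop E (A beats it: R:5>3 S:9>7 T:2>0)
P2 drop T (R beats it: A:10>2 D:9>7)
P1→{A,D} P2→{R,S}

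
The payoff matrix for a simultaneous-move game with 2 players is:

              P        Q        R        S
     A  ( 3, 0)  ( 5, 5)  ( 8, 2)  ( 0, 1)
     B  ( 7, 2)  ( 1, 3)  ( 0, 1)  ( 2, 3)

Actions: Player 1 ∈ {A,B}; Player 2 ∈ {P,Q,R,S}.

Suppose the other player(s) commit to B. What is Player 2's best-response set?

u_2(P vs B) = 2
u_2(Q vs B) = 3
u_2(R vs B) = 1
u_2(S vs B) = 3
max payoff 3 at {Q,S}

P2 best: {Q,S}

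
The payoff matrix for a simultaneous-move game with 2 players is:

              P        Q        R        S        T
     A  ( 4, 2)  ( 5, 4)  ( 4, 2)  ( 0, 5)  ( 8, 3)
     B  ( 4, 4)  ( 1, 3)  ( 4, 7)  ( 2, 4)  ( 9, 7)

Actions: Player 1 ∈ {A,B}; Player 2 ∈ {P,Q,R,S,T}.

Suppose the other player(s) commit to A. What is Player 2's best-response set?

u_2(P vs A) = 2
u_2(Q vs A) = 4
u_2(R vs A) = 2
u_2(S vs A) = 5
u_2(T vs A) = 3
max payoff 5 at {S}

P2 best: {S}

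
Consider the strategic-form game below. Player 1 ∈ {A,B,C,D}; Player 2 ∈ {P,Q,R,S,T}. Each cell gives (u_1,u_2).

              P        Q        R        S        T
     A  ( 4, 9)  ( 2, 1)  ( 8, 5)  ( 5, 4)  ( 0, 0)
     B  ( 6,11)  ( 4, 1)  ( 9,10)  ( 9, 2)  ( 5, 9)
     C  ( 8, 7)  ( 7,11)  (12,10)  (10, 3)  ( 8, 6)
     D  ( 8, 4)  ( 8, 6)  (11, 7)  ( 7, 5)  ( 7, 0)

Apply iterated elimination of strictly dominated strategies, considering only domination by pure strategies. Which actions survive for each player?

Remaining: P1:{C,D} P2:{Q,R}

P1 drop A (B beats it: P:6>4 Q:4>2 R:9>8 S:9>5 T:5>0)
P1 drop B (C beats it: P:8>6 Q:7>4 R:12>9 S:10>9 T:8>5)
P2 drop P (Q beats it: C:11>7 D:6>4)
P2 drop S (Q beats it: C:11>3 D:6>5)
P2 drop T (Q beats it: C:11>6 D:6>0)
P1→{C,D} P2→{Q,R}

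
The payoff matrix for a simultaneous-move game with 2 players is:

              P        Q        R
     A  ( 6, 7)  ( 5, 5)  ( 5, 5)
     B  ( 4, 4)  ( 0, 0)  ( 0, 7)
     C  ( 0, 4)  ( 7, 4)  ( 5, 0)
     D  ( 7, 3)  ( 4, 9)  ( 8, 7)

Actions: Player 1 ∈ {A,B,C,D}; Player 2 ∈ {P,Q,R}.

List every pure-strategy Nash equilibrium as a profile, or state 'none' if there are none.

Nash profiles: (C,Q)

(A,P): not NE [P1→D gives 7>6]
(A,Q): not NE [P1→C gives 7>5; P2→P gives 7>5]
(A,R): not NE [P1→D gives 8>5; P2→P gives 7>5]
(B,P): not NE [P1→D gives 7>4; P2→R gives 7>4]
(B,Q): not NE [P1→C gives 7>0; P2→R gives 7>0]
(B,R): not NE [P1→D gives 8>0]
(C,P): not NE [P1→D gives 7>0]
(C,Q): NE
(C,R): not NE [P1→D gives 8>5; P2→Q gives 4>0]
(D,P): not NE [P2→Q gives 9>3]
(D,Q): not NE [P1→C gives 7>4]
(D,R): not NE [P2→Q gives 9>7]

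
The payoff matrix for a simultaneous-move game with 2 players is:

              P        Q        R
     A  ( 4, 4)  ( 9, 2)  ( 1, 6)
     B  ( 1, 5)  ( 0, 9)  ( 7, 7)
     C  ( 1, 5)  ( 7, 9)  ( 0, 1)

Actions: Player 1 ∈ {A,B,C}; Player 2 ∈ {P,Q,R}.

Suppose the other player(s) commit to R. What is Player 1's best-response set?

argmax u_1 = {B}

u_1(A vs R) = 1
u_1(B vs R) = 7
u_1(C vs R) = 0
max payoff 7 at {B}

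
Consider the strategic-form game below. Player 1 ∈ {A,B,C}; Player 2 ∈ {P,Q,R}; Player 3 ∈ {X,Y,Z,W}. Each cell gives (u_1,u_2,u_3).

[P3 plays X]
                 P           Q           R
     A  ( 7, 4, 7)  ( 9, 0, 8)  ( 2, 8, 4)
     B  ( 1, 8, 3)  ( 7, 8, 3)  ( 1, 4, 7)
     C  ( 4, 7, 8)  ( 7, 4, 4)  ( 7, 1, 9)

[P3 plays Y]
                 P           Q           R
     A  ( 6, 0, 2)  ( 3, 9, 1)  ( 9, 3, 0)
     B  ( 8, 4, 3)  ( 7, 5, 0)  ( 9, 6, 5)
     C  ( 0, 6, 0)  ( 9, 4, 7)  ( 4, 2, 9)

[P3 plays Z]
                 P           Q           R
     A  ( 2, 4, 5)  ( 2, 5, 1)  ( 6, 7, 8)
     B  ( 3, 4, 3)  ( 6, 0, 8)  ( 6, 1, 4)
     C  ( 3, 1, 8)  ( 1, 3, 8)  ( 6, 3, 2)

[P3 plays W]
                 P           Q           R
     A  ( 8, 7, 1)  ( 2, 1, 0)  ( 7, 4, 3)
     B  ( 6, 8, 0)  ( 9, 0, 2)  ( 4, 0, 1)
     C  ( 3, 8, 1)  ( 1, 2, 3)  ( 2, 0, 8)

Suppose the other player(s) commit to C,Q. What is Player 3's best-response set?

u_3(X vs C,Q) = 4
u_3(Y vs C,Q) = 7
u_3(Z vs C,Q) = 8
u_3(W vs C,Q) = 3
max payoff 8 at {Z}

P3 best: {Z}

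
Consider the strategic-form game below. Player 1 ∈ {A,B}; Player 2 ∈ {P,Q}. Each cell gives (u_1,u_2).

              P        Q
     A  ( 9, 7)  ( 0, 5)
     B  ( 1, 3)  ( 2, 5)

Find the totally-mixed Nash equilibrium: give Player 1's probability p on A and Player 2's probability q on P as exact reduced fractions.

P1 indiff ⇒ q·9+(1-q)·0 = q·1+(1-q)·2 ⇒ q(8) = (1-q)(2) ⇒ q = 1/5
P2 indiff ⇒ p·7+(1-p)·3 = p·5+(1-p)·5 ⇒ p(2) = (1-p)(2) ⇒ p = 1/2

P1 mixes 1/2 on A; P2 mixes 1/5 on P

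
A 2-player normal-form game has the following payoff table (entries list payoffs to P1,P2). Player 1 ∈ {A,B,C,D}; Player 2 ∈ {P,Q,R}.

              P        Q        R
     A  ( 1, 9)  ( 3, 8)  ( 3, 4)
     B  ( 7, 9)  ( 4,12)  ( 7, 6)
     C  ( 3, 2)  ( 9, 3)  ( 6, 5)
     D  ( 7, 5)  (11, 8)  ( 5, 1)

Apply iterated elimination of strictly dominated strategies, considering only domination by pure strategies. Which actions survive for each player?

P1 drop A (B beats it: P:7>1 Q:4>3 R:7>3)
P2 drop P (Q beats it: B:12>9 C:3>2 D:8>5)
P1→{B,C,D} P2→{Q,R}

Survivors P1:{B,C,D} P2:{Q,R}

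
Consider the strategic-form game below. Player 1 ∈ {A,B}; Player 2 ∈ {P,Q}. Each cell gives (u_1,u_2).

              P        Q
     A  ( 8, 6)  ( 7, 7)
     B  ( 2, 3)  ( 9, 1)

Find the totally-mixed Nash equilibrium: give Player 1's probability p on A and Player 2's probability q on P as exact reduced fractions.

P1 mixes 2/3 on A; P2 mixes 1/4 on P

P1 indiff ⇒ q·8+(1-q)·7 = q·2+(1-q)·9 ⇒ q(6) = (1-q)(2) ⇒ q = 1/4
P2 indiff ⇒ p·6+(1-p)·3 = p·7+(1-p)·1 ⇒ p(-1) = (1-p)(-2) ⇒ p = 2/3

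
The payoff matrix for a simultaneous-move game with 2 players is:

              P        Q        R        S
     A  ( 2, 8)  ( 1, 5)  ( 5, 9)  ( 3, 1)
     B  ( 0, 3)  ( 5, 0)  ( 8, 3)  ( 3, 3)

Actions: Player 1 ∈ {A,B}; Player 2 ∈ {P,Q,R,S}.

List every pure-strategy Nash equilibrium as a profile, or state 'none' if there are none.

(A,P): not NE [P2→R gives 9>8]
(A,Q): not NE [P1→B gives 5>1; P2→R gives 9>5]
(A,R): not NE [P1→B gives 8>5]
(A,S): not NE [P2→R gives 9>1]
(B,P): not NE [P1→A gives 2>0]
(B,Q): not NE [P2→S gives 3>0]
(B,R): NE
(B,S): NE

Nash profiles: (B,R), (B,S)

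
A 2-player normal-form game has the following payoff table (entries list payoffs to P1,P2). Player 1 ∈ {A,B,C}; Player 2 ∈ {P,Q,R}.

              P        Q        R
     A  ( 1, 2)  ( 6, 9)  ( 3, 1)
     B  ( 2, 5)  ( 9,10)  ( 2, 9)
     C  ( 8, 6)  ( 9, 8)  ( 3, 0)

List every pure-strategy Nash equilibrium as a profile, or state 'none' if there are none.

(A,P): not NE [P1→C gives 8>1; P2→Q gives 9>2]
(A,Q): not NE [P1→C gives 9>6]
(A,R): not NE [P2→Q gives 9>1]
(B,P): not NE [P1→C gives 8>2; P2→Q gives 10>5]
(B,Q): NE
(B,R): not NE [P1→C gives 3>2; P2→Q gives 10>9]
(C,P): not NE [P2→Q gives 8>6]
(C,Q): NE
(C,R): not NE [P2→Q gives 8>0]

NE set: (B,Q), (C,Q)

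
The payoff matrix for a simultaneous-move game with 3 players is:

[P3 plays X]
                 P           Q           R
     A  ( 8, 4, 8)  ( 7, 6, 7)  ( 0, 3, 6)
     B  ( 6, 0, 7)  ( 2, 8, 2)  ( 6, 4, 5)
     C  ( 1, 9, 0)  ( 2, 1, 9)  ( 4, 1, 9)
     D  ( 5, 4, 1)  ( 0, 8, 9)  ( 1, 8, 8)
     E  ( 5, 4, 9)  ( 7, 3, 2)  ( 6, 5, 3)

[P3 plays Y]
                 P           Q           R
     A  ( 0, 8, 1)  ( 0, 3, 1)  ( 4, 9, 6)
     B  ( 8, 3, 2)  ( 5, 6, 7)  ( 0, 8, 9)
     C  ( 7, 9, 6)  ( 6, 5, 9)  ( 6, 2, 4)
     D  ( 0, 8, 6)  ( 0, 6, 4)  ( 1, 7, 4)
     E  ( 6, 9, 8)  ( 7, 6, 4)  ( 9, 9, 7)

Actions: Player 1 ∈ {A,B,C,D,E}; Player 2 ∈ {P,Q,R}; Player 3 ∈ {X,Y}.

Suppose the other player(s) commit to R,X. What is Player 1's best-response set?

P1 best: {B,E}

u_1(A vs R,X) = 0
u_1(B vs R,X) = 6
u_1(C vs R,X) = 4
u_1(D vs R,X) = 1
u_1(E vs R,X) = 6
max payoff 6 at {B,E}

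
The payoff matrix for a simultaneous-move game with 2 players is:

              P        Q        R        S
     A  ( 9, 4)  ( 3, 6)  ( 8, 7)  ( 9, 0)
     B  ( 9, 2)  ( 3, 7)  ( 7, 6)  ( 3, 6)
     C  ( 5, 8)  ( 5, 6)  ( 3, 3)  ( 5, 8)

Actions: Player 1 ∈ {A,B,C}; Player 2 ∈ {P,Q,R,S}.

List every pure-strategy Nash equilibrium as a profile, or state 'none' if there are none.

Nash profiles: (A,R)

(A,P): not NE [P2→R gives 7>4]
(A,Q): not NE [P1→C gives 5>3; P2→R gives 7>6]
(A,R): NE
(A,S): not NE [P2→R gives 7>0]
(B,P): not NE [P2→Q gives 7>2]
(B,Q): not NE [P1→C gives 5>3]
(B,R): not NE [P1→A gives 8>7; P2→Q gives 7>6]
(B,S): not NE [P1→A gives 9>3; P2→Q gives 7>6]
(C,P): not NE [P1→B gives 9>5]
(C,Q): not NE [P2→S gives 8>6]
(C,R): not NE [P1→A gives 8>3; P2→S gives 8>3]
(C,S): not NE [P1→A gives 9>5]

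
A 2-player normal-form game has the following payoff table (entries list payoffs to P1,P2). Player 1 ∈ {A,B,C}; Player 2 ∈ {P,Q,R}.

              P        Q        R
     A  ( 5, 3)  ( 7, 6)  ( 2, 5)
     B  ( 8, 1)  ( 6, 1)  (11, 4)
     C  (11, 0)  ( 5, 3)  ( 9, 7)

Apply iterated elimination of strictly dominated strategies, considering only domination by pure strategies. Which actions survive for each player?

P2 drop P (R beats it: A:5>3 B:4>1 C:7>0)
P1 drop C (B beats it: Q:6>5 R:11>9)
P1→{A,B} P2→{Q,R}

Survivors P1:{A,B} P2:{Q,R}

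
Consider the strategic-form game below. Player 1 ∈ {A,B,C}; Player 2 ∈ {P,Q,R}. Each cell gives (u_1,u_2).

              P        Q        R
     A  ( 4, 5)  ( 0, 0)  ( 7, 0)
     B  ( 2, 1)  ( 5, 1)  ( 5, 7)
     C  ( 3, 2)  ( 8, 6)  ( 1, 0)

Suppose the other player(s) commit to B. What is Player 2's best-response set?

u_2(P vs B) = 1
u_2(Q vs B) = 1
u_2(R vs B) = 7
max payoff 7 at {R}

P2 best: {R}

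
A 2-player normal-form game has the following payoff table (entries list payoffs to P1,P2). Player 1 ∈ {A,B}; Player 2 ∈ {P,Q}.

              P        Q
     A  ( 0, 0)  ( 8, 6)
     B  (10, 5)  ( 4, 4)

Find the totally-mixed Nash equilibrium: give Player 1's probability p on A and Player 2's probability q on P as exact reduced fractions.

P1 indiff ⇒ q·0+(1-q)·8 = q·10+(1-q)·4 ⇒ q(-10) = (1-q)(-4) ⇒ q = 2/7
P2 indiff ⇒ p·0+(1-p)·5 = p·6+(1-p)·4 ⇒ p(-6) = (1-p)(-1) ⇒ p = 1/7

P1 mixes 1/7 on A; P2 mixes 2/7 on P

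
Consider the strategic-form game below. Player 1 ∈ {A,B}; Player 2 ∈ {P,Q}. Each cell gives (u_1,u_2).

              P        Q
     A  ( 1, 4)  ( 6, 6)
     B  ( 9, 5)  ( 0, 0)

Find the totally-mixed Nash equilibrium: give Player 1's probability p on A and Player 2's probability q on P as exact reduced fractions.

P1 indiff ⇒ q·1+(1-q)·6 = q·9+(1-q)·0 ⇒ q(-8) = (1-q)(-6) ⇒ q = 3/7
P2 indiff ⇒ p·4+(1-p)·5 = p·6+(1-p)·0 ⇒ p(-2) = (1-p)(-5) ⇒ p = 5/7

p=5/7, q=3/7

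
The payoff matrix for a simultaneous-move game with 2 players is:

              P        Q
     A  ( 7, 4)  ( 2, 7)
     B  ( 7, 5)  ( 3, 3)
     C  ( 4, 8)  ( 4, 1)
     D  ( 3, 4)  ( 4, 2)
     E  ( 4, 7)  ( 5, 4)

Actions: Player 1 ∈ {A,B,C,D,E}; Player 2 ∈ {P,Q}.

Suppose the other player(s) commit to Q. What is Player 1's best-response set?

P1 best: {E}

u_1(A vs Q) = 2
u_1(B vs Q) = 3
u_1(C vs Q) = 4
u_1(D vs Q) = 4
u_1(E vs Q) = 5
max payoff 5 at {E}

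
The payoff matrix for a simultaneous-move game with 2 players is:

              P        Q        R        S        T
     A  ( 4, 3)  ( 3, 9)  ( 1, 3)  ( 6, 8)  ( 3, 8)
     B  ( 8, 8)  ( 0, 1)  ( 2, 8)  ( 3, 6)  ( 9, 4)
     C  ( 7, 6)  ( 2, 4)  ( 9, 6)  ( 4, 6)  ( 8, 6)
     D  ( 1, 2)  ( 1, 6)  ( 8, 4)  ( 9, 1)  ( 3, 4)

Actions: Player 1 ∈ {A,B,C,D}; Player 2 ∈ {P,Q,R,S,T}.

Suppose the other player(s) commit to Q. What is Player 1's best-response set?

BR_1 = {A}

u_1(A vs Q) = 3
u_1(B vs Q) = 0
u_1(C vs Q) = 2
u_1(D vs Q) = 1
max payoff 3 at {A}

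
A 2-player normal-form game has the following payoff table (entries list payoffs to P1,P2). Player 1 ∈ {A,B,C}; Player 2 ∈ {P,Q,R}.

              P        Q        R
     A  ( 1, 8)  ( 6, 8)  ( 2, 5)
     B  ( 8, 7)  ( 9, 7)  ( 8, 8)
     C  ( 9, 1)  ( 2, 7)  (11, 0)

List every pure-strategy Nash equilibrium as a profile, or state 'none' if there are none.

(A,P): not NE [P1→C gives 9>1]
(A,Q): not NE [P1→B gives 9>6]
(A,R): not NE [P1→C gives 11>2; P2→Q gives 8>5]
(B,P): not NE [P1→C gives 9>8; P2→R gives 8>7]
(B,Q): not NE [P2→R gives 8>7]
(B,R): not NE [P1→C gives 11>8]
(C,P): not NE [P2→Q gives 7>1]
(C,Q): not NE [P1→B gives 9>2]
(C,R): not NE [P2→Q gives 7>0]

PSNE: ∅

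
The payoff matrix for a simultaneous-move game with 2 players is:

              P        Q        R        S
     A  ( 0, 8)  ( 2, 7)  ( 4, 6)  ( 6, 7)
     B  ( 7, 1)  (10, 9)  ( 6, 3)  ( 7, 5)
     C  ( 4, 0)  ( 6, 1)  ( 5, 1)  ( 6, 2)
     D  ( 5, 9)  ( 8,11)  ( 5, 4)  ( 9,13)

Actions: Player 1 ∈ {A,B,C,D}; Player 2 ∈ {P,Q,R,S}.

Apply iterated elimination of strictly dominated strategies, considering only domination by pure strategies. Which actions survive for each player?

P1 drop A (B beats it: P:7>0 Q:10>2 R:6>4 S:7>6)
P1 drop C (B beats it: P:7>4 Q:10>6 R:6>5 S:7>6)
P2 drop P (Q beats it: B:9>1 D:11>9)
P2 drop R (Q beats it: B:9>3 D:11>4)
P1→{B,D} P2→{Q,S}

Survivors P1:{B,D} P2:{Q,S}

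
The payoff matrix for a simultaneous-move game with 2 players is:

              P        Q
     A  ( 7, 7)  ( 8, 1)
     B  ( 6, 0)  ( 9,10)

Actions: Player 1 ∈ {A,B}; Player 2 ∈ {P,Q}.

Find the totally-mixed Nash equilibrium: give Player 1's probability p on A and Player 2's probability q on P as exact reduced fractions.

P1 mixes 5/8 on A; P2 mixes 1/2 on P

P1 indiff ⇒ q·7+(1-q)·8 = q·6+(1-q)·9 ⇒ q(1) = (1-q)(1) ⇒ q = 1/2
P2 indiff ⇒ p·7+(1-p)·0 = p·1+(1-p)·10 ⇒ p(6) = (1-p)(10) ⇒ p = 5/8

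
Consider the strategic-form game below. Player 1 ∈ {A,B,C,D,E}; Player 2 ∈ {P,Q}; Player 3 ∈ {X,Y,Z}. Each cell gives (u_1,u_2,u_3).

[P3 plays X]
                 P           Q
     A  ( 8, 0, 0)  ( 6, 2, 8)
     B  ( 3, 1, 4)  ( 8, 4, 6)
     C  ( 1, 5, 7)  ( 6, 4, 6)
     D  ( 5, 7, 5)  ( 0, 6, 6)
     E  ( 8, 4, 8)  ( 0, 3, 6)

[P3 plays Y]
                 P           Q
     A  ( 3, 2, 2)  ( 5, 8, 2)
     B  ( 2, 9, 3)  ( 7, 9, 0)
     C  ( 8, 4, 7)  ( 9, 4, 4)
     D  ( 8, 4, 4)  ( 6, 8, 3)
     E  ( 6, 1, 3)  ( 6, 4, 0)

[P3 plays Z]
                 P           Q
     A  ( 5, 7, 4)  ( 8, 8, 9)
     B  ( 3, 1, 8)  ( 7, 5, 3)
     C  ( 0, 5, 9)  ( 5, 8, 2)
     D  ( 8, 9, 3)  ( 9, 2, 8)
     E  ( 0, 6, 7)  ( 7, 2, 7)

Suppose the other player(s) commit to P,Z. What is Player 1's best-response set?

u_1(A vs P,Z) = 5
u_1(B vs P,Z) = 3
u_1(C vs P,Z) = 0
u_1(D vs P,Z) = 8
u_1(E vs P,Z) = 0
max payoff 8 at {D}

P1 best: {D}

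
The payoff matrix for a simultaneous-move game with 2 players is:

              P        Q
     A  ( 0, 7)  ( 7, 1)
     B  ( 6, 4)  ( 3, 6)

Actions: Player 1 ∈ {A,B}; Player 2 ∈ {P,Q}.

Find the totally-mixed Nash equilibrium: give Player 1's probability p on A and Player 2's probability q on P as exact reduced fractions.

P1 mixes 1/4 on A; P2 mixes 2/5 on P

P1 indiff ⇒ q·0+(1-q)·7 = q·6+(1-q)·3 ⇒ q(-6) = (1-q)(-4) ⇒ q = 2/5
P2 indiff ⇒ p·7+(1-p)·4 = p·1+(1-p)·6 ⇒ p(6) = (1-p)(2) ⇒ p = 1/4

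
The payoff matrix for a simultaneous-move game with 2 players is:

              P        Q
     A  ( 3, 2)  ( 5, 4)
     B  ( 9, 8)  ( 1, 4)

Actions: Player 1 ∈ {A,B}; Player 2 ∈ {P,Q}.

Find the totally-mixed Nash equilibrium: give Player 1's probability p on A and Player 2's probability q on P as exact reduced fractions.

P1 indiff ⇒ q·3+(1-q)·5 = q·9+(1-q)·1 ⇒ q(-6) = (1-q)(-4) ⇒ q = 2/5
P2 indiff ⇒ p·2+(1-p)·8 = p·4+(1-p)·4 ⇒ p(-2) = (1-p)(-4) ⇒ p = 2/3

(p,q) = (2/3, 2/5)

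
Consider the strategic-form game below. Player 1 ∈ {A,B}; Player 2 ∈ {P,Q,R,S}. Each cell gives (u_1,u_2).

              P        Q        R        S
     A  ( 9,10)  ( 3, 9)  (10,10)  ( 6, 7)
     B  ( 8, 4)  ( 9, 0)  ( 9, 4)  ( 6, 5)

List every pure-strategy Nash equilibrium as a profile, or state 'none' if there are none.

NE set: (A,P), (A,R), (B,S)

(A,P): NE
(A,Q): not NE [P1→B gives 9>3; P2→R gives 10>9]
(A,R): NE
(A,S): not NE [P2→R gives 10>7]
(B,P): not NE [P1→A gives 9>8; P2→S gives 5>4]
(B,Q): not NE [P2→S gives 5>0]
(B,R): not NE [P1→A gives 10>9; P2→S gives 5>4]
(B,S): NE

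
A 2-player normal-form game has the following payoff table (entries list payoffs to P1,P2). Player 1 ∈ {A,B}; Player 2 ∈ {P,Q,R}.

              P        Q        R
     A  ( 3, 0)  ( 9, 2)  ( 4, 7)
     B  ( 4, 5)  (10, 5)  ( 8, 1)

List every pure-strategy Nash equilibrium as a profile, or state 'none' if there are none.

(A,P): not NE [P1→B gives 4>3; P2→R gives 7>0]
(A,Q): not NE [P1→B gives 10>9; P2→R gives 7>2]
(A,R): not NE [P1→B gives 8>4]
(B,P): NE
(B,Q): NE
(B,R): not NE [P2→Q gives 5>1]

Nash profiles: (B,P), (B,Q)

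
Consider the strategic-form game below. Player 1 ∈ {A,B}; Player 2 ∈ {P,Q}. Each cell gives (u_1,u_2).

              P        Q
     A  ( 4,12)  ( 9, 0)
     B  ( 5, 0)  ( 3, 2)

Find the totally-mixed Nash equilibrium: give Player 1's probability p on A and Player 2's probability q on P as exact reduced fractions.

P1 indiff ⇒ q·4+(1-q)·9 = q·5+(1-q)·3 ⇒ q(-1) = (1-q)(-6) ⇒ q = 6/7
P2 indiff ⇒ p·12+(1-p)·0 = p·0+(1-p)·2 ⇒ p(12) = (1-p)(2) ⇒ p = 1/7

P1 mixes 1/7 on A; P2 mixes 6/7 on P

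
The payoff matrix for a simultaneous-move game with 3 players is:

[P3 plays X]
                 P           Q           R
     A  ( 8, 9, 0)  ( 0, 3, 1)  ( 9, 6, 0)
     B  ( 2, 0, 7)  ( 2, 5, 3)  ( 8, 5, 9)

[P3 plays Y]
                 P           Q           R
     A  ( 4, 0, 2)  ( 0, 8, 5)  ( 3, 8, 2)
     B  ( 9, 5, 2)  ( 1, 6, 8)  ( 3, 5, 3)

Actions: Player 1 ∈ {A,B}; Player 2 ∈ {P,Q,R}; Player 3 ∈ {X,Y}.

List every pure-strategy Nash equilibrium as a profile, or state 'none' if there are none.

NE set: (A,R,Y), (B,Q,Y)

(A,P,X): not NE [P3→Y gives 2>0]
(A,P,Y): not NE [P1→B gives 9>4; P2→R gives 8>0]
(A,Q,X): not NE [P1→B gives 2>0; P2→P gives 9>3; P3→Y gives 5>1]
(A,Q,Y): not NE [P1→B gives 1>0]
(A,R,X): not NE [P2→P gives 9>6; P3→Y gives 2>0]
(A,R,Y): NE
(B,P,X): not NE [P1→A gives 8>2; P2→R gives 5>0]
(B,P,Y): not NE [P2→Q gives 6>5; P3→X gives 7>2]
(B,Q,X): not NE [P3→Y gives 8>3]
(B,Q,Y): NE
(B,R,X): not NE [P1→A gives 9>8]
(B,R,Y): not NE [P2→Q gives 6>5; P3→X gives 9>3]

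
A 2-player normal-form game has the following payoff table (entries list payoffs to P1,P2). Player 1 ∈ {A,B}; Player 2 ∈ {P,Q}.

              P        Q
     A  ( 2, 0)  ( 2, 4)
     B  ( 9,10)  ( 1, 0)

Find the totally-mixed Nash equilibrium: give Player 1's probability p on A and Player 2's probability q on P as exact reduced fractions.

p=5/7, q=1/8

P1 indiff ⇒ q·2+(1-q)·2 = q·9+(1-q)·1 ⇒ q(-7) = (1-q)(-1) ⇒ q = 1/8
P2 indiff ⇒ p·0+(1-p)·10 = p·4+(1-p)·0 ⇒ p(-4) = (1-p)(-10) ⇒ p = 5/7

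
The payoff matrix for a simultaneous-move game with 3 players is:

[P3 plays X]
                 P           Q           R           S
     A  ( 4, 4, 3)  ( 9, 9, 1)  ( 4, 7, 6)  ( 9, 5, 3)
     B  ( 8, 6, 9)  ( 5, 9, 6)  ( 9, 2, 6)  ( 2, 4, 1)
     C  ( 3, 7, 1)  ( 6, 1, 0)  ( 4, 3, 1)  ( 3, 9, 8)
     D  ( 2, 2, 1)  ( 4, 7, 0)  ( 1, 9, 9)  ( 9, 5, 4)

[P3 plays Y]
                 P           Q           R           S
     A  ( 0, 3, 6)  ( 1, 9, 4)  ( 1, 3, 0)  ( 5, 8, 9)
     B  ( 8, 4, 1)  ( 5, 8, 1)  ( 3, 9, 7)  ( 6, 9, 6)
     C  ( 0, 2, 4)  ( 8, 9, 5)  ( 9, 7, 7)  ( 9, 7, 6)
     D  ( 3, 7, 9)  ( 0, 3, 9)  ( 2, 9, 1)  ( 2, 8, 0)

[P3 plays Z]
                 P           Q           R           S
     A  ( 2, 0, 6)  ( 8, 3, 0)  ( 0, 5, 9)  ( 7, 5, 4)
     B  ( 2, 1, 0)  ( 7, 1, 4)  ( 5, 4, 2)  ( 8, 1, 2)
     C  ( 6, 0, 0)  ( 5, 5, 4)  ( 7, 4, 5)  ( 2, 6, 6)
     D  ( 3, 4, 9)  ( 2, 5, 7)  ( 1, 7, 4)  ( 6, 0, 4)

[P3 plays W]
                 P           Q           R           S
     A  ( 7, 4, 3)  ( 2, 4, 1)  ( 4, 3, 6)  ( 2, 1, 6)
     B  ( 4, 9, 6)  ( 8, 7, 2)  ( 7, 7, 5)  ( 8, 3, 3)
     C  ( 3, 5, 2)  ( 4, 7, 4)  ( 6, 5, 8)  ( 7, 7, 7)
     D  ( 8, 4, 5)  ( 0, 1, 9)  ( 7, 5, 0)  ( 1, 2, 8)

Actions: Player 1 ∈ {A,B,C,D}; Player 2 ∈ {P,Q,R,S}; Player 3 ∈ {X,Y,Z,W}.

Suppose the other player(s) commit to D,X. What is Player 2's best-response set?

BR_2 = {R}

u_2(P vs D,X) = 2
u_2(Q vs D,X) = 7
u_2(R vs D,X) = 9
u_2(S vs D,X) = 5
max payoff 9 at {R}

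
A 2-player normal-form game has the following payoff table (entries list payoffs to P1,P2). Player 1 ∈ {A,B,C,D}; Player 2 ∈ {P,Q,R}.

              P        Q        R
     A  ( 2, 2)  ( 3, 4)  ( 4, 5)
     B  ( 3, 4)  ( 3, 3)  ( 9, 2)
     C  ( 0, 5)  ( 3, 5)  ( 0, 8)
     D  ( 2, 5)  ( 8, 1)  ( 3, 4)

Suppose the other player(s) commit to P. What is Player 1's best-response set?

u_1(A vs P) = 2
u_1(B vs P) = 3
u_1(C vs P) = 0
u_1(D vs P) = 2
max payoff 3 at {B}

P1 best: {B}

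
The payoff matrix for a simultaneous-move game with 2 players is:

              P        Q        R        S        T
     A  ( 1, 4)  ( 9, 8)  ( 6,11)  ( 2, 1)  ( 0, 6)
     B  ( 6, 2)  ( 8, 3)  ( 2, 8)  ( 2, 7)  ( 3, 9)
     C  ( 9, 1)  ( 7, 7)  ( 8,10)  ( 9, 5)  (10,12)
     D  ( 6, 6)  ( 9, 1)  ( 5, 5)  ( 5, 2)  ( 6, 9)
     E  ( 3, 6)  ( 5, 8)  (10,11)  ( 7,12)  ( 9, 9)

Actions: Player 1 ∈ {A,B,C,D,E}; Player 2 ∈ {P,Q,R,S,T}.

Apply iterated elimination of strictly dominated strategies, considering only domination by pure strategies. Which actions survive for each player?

P2 drop P (T beats it: A:6>4 B:9>2 C:12>1 D:9>6 E:9>6)
P1 drop B (D beats it: Q:9>8 R:5>2 S:5>2 T:6>3)
P2 drop Q (R beats it: A:11>8 C:10>7 D:5>1 E:11>8)
P1 drop A (C beats it: R:8>6 S:9>2 T:10>0)
P1 drop D (C beats it: R:8>5 S:9>5 T:10>6)
P1→{C,E} P2→{R,S,T}

IESDS → P1:{C,E} P2:{R,S,T}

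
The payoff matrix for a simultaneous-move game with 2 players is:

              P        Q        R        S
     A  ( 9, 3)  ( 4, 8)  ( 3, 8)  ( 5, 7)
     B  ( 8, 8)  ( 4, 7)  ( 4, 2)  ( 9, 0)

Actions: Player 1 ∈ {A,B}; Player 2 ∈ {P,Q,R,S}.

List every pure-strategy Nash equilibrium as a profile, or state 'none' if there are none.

NE set: (A,Q)

(A,P): not NE [P2→R gives 8>3]
(A,Q): NE
(A,R): not NE [P1→B gives 4>3]
(A,S): not NE [P1→B gives 9>5; P2→R gives 8>7]
(B,P): not NE [P1→A gives 9>8]
(B,Q): not NE [P2→P gives 8>7]
(B,R): not NE [P2→P gives 8>2]
(B,S): not NE [P2→P gives 8>0]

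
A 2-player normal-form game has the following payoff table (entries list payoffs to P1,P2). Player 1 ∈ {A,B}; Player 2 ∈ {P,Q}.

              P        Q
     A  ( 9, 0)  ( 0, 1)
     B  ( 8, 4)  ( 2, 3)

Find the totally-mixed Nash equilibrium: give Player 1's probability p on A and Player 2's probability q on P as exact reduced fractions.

(p,q) = (1/2, 2/3)

P1 indiff ⇒ q·9+(1-q)·0 = q·8+(1-q)·2 ⇒ q(1) = (1-q)(2) ⇒ q = 2/3
P2 indiff ⇒ p·0+(1-p)·4 = p·1+(1-p)·3 ⇒ p(-1) = (1-p)(-1) ⇒ p = 1/2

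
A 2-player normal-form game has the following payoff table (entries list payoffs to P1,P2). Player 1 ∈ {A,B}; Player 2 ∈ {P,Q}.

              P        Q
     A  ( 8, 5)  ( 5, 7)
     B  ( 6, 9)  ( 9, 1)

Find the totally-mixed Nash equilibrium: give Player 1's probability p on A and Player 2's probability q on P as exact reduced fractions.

P1 indiff ⇒ q·8+(1-q)·5 = q·6+(1-q)·9 ⇒ q(2) = (1-q)(4) ⇒ q = 2/3
P2 indiff ⇒ p·5+(1-p)·9 = p·7+(1-p)·1 ⇒ p(-2) = (1-p)(-8) ⇒ p = 4/5

(p,q) = (4/5, 2/3)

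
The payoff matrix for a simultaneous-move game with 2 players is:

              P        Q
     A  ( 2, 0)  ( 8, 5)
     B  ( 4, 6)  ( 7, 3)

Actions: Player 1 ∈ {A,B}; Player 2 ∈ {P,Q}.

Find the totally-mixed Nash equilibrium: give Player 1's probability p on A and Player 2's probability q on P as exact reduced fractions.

P1 mixes 3/8 on A; P2 mixes 1/3 on P

P1 indiff ⇒ q·2+(1-q)·8 = q·4+(1-q)·7 ⇒ q(-2) = (1-q)(-1) ⇒ q = 1/3
P2 indiff ⇒ p·0+(1-p)·6 = p·5+(1-p)·3 ⇒ p(-5) = (1-p)(-3) ⇒ p = 3/8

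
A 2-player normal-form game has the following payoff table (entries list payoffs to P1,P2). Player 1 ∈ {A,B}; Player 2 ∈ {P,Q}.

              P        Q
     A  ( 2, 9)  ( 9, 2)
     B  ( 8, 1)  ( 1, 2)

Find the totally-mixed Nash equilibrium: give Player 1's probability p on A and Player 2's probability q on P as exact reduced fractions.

P1 mixes 1/8 on A; P2 mixes 4/7 on P

P1 indiff ⇒ q·2+(1-q)·9 = q·8+(1-q)·1 ⇒ q(-6) = (1-q)(-8) ⇒ q = 4/7
P2 indiff ⇒ p·9+(1-p)·1 = p·2+(1-p)·2 ⇒ p(7) = (1-p)(1) ⇒ p = 1/8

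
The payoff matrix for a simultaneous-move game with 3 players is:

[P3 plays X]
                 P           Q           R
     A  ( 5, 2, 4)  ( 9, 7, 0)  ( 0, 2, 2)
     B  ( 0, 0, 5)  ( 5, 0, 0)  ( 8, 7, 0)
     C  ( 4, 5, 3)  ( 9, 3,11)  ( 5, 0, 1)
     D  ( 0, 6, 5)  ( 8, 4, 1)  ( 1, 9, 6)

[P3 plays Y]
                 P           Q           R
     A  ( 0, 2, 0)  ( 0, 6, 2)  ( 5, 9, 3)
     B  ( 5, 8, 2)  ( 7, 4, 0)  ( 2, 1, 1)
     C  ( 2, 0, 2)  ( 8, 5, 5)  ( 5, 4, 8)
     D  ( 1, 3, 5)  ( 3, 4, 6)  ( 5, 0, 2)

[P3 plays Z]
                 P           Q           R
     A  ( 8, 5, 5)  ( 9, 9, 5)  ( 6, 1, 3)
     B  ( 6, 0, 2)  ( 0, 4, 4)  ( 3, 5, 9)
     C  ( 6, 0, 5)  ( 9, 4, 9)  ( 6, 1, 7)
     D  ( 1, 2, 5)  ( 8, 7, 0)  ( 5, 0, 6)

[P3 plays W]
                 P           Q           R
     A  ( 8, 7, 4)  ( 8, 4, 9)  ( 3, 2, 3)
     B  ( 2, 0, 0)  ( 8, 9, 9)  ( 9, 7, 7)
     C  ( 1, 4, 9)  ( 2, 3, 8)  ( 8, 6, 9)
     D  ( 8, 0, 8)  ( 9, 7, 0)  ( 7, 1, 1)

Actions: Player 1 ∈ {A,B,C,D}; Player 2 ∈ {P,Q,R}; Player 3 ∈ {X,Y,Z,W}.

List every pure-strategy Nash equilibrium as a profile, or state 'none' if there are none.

(A,P,X): not NE [P2→Q gives 7>2; P3→Z gives 5>4]
(A,P,Y): not NE [P1→B gives 5>0; P2→R gives 9>2; P3→Z gives 5>0]
(A,P,Z): not NE [P2→Q gives 9>5]
(A,P,W): not NE [P3→Z gives 5>4]
(A,Q,X): not NE [P3→W gives 9>0]
(A,Q,Y): not NE [P1→C gives 8>0; P2→R gives 9>6; P3→W gives 9>2]
(A,Q,Z): not NE [P3→W gives 9>5]
(A,Q,W): not NE [P1→D gives 9>8; P2→P gives 7>4]
(A,R,X): not NE [P1→B gives 8>0; P2→Q gives 7>2; P3→W gives 3>2]
(A,R,Y): NE
(A,R,Z): not NE [P2→Q gives 9>1]
(A,R,W): not NE [P1→B gives 9>3; P2→P gives 7>2]
(B,P,X): not NE [P1→A gives 5>0; P2→R gives 7>0]
(B,P,Y): not NE [P3→X gives 5>2]
(B,P,Z): not NE [P1→A gives 8>6; P2→R gives 5>0; P3→X gives 5>2]
(B,P,W): not NE [P1→D gives 8>2; P2→Q gives 9>0; P3→X gives 5>0]
(B,Q,X): not NE [P1→C gives 9>5; P2→R gives 7>0; P3→W gives 9>0]
(B,Q,Y): not NE [P1→C gives 8>7; P2→P gives 8>4; P3→W gives 9>0]
(B,Q,Z): not NE [P1→C gives 9>0; P2→R gives 5>4; P3→W gives 9>4]
(B,Q,W): not NE [P1→D gives 9>8]
(B,R,X): not NE [P3→Z gives 9>0]
(B,R,Y): not NE [P1→D gives 5>2; P2→P gives 8>1; P3→Z gives 9>1]
(B,R,Z): not NE [P1→C gives 6>3]
(B,R,W): not NE [P2→Q gives 9>7; P3→Z gives 9>7]
(C,P,X): not NE [P1→A gives 5>4; P3→W gives 9>3]
(C,P,Y): not NE [P1→B gives 5>2; P2→Q gives 5>0; P3→W gives 9>2]
(C,P,Z): not NE [P1→A gives 8>6; P2→Q gives 4>0; P3→W gives 9>5]
(C,P,W): not NE [P1→D gives 8>1; P2→R gives 6>4]
(C,Q,X): not NE [P2→P gives 5>3]
(C,Q,Y): not NE [P3→X gives 11>5]
(C,Q,Z): not NE [P3→X gives 11>9]
(C,Q,W): not NE [P1→D gives 9>2; P2→R gives 6>3; P3→X gives 11>8]
(C,R,X): not NE [P1→B gives 8>5; P2→P gives 5>0; P3→W gives 9>1]
(C,R,Y): not NE [P2→Q gives 5>4; P3→W gives 9>8]
(C,R,Z): not NE [P2→Q gives 4>1; P3→W gives 9>7]
(C,R,W): not NE [P1→B gives 9>8]
(D,P,X): not NE [P1→A gives 5>0; P2→R gives 9>6; P3→W gives 8>5]
(D,P,Y): not NE [P1→B gives 5>1; P2→Q gives 4>3; P3→W gives 8>5]
(D,P,Z): not NE [P1→A gives 8>1; P2→Q gives 7>2; P3→W gives 8>5]
(D,P,W): not NE [P2→Q gives 7>0]
(D,Q,X): not NE [P1→C gives 9>8; P2→R gives 9>4; P3→Y gives 6>1]
(D,Q,Y): not NE [P1→C gives 8>3]
(D,Q,Z): not NE [P1→C gives 9>8; P3→Y gives 6>0]
(D,Q,W): not NE [P3→Y gives 6>0]
(D,R,X): not NE [P1→B gives 8>1]
(D,R,Y): not NE [P2→Q gives 4>0; P3→Z gives 6>2]
(D,R,Z): not NE [P1→C gives 6>5; P2→Q gives 7>0]
(D,R,W): not NE [P1→B gives 9>7; P2→Q gives 7>1; P3→Z gives 6>1]

Nash profiles: (A,R,Y)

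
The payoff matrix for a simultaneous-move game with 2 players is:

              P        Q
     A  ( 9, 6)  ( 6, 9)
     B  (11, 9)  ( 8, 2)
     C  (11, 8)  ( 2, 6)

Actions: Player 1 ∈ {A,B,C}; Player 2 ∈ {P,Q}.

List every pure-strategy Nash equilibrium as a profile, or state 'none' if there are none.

(A,P): not NE [P1→C gives 11>9; P2→Q gives 9>6]
(A,Q): not NE [P1→B gives 8>6]
(B,P): NE
(B,Q): not NE [P2→P gives 9>2]
(C,P): NE
(C,Q): not NE [P1→B gives 8>2; P2→P gives 8>6]

NE set: (B,P), (C,P)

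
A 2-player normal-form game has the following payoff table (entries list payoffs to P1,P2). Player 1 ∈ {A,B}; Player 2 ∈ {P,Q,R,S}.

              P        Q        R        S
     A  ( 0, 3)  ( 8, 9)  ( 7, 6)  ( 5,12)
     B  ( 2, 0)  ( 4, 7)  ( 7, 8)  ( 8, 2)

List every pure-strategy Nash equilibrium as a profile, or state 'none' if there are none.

NE set: (B,R)

(A,P): not NE [P1→B gives 2>0; P2→S gives 12>3]
(A,Q): not NE [P2→S gives 12>9]
(A,R): not NE [P2→S gives 12>6]
(A,S): not NE [P1→B gives 8>5]
(B,P): not NE [P2→R gives 8>0]
(B,Q): not NE [P1→A gives 8>4; P2→R gives 8>7]
(B,R): NE
(B,S): not NE [P2→R gives 8>2]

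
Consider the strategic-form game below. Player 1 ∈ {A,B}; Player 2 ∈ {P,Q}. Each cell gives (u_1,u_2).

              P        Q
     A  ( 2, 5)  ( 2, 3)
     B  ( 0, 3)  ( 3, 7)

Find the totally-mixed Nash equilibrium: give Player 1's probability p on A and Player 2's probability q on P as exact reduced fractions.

P1 indiff ⇒ q·2+(1-q)·2 = q·0+(1-q)·3 ⇒ q(2) = (1-q)(1) ⇒ q = 1/3
P2 indiff ⇒ p·5+(1-p)·3 = p·3+(1-p)·7 ⇒ p(2) = (1-p)(4) ⇒ p = 2/3

p=2/3, q=1/3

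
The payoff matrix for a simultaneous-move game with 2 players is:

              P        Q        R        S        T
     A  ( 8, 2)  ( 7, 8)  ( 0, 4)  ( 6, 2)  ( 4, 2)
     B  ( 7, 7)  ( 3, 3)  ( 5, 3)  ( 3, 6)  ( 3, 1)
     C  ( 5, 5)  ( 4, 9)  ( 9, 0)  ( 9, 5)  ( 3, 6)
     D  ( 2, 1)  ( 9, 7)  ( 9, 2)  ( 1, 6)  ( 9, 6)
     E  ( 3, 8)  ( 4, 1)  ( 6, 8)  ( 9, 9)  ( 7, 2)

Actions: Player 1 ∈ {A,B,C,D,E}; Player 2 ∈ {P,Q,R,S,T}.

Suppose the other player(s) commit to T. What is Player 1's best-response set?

u_1(A vs T) = 4
u_1(B vs T) = 3
u_1(C vs T) = 3
u_1(D vs T) = 9
u_1(E vs T) = 7
max payoff 9 at {D}

P1 best: {D}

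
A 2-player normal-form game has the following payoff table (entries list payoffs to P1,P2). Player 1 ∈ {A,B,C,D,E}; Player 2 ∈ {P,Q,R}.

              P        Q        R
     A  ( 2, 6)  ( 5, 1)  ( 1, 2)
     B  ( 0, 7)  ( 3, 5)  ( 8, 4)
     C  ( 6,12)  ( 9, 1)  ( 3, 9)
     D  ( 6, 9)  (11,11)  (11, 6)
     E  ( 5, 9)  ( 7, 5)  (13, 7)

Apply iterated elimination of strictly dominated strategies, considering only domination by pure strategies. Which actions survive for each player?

Remaining: P1:{C,D} P2:{P,Q}

P1 drop A (C beats it: P:6>2 Q:9>5 R:3>1)
P1 drop B (D beats it: P:6>0 Q:11>3 R:11>8)
P2 drop R (P beats it: C:12>9 D:9>6 E:9>7)
P1 drop E (C beats it: P:6>5 Q:9>7)
P1→{C,D} P2→{P,Q}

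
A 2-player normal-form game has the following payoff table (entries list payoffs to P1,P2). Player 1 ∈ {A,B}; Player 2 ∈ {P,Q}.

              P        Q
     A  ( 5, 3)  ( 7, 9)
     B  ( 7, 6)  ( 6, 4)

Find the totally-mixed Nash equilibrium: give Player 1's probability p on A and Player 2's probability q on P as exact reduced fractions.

(p,q) = (1/4, 1/3)

P1 indiff ⇒ q·5+(1-q)·7 = q·7+(1-q)·6 ⇒ q(-2) = (1-q)(-1) ⇒ q = 1/3
P2 indiff ⇒ p·3+(1-p)·6 = p·9+(1-p)·4 ⇒ p(-6) = (1-p)(-2) ⇒ p = 1/4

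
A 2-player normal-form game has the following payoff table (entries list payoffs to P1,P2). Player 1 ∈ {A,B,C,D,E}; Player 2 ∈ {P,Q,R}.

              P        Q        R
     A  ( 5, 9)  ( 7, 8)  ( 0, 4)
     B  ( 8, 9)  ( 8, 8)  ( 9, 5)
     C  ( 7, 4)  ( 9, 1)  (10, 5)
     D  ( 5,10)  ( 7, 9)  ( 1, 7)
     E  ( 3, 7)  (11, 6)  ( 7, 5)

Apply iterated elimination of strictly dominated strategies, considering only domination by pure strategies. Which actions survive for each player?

IESDS → P1:{B,C} P2:{P,R}

P1 drop A (B beats it: P:8>5 Q:8>7 R:9>0)
P1 drop D (B beats it: P:8>5 Q:8>7 R:9>1)
P2 drop Q (P beats it: B:9>8 C:4>1 E:7>6)
P1 drop E (B beats it: P:8>3 R:9>7)
P1→{B,C} P2→{P,R}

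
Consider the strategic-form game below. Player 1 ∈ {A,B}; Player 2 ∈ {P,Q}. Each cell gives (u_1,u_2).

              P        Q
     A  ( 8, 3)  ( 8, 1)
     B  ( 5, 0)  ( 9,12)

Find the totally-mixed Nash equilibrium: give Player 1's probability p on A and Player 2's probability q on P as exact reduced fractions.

p=6/7, q=1/4

P1 indiff ⇒ q·8+(1-q)·8 = q·5+(1-q)·9 ⇒ q(3) = (1-q)(1) ⇒ q = 1/4
P2 indiff ⇒ p·3+(1-p)·0 = p·1+(1-p)·12 ⇒ p(2) = (1-p)(12) ⇒ p = 6/7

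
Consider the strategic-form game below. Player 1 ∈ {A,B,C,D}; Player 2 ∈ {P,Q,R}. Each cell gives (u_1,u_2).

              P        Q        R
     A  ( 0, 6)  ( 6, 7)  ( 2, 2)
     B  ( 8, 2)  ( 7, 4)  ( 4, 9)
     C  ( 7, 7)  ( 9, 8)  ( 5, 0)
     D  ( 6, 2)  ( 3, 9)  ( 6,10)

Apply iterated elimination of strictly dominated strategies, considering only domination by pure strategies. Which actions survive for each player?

Remaining: P1:{C,D} P2:{Q,R}

P1 drop A (B beats it: P:8>0 Q:7>6 R:4>2)
P2 drop P (Q beats it: B:4>2 C:8>7 D:9>2)
P1 drop B (C beats it: Q:9>7 R:5>4)
P1→{C,D} P2→{Q,R}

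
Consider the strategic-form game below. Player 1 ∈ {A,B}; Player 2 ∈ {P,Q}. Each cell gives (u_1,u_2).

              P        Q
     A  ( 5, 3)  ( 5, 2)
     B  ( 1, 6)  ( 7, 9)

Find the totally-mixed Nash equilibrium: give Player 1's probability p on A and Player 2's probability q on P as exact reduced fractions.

P1 indiff ⇒ q·5+(1-q)·5 = q·1+(1-q)·7 ⇒ q(4) = (1-q)(2) ⇒ q = 1/3
P2 indiff ⇒ p·3+(1-p)·6 = p·2+(1-p)·9 ⇒ p(1) = (1-p)(3) ⇒ p = 3/4

P1 mixes 3/4 on A; P2 mixes 1/3 on P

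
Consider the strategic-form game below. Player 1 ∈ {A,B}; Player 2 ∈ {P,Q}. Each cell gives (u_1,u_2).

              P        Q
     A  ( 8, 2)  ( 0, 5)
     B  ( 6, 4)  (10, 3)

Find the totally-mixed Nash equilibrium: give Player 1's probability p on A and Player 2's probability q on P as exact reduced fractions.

p=1/4, q=5/6

P1 indiff ⇒ q·8+(1-q)·0 = q·6+(1-q)·10 ⇒ q(2) = (1-q)(10) ⇒ q = 5/6
P2 indiff ⇒ p·2+(1-p)·4 = p·5+(1-p)·3 ⇒ p(-3) = (1-p)(-1) ⇒ p = 1/4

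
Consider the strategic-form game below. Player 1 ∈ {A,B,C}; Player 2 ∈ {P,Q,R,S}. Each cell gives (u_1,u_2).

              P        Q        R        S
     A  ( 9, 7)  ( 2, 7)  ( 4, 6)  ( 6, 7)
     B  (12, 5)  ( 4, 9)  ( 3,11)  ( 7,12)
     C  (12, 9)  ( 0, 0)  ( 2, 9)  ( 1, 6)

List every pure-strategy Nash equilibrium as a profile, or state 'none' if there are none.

(A,P): not NE [P1→C gives 12>9]
(A,Q): not NE [P1→B gives 4>2]
(A,R): not NE [P2→S gives 7>6]
(A,S): not NE [P1→B gives 7>6]
(B,P): not NE [P2→S gives 12>5]
(B,Q): not NE [P2→S gives 12>9]
(B,R): not NE [P1→A gives 4>3; P2→S gives 12>11]
(B,S): NE
(C,P): NE
(C,Q): not NE [P1→B gives 4>0; P2→R gives 9>0]
(C,R): not NE [P1→A gives 4>2]
(C,S): not NE [P1→B gives 7>1; P2→R gives 9>6]

Nash profiles: (B,S), (C,P)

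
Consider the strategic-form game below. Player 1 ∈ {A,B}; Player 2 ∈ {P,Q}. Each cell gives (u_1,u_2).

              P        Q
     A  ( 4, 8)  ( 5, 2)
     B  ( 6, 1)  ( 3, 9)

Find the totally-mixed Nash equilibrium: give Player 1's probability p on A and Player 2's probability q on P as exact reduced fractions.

P1 indiff ⇒ q·4+(1-q)·5 = q·6+(1-q)·3 ⇒ q(-2) = (1-q)(-2) ⇒ q = 1/2
P2 indiff ⇒ p·8+(1-p)·1 = p·2+(1-p)·9 ⇒ p(6) = (1-p)(8) ⇒ p = 4/7

p=4/7, q=1/2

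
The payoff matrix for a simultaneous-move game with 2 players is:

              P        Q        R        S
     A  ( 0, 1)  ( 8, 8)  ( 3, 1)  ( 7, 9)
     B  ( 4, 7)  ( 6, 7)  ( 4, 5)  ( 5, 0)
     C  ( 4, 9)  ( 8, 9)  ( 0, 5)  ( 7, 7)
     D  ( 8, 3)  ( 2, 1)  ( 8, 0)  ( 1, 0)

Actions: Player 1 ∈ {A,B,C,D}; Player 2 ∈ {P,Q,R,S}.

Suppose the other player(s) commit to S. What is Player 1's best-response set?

u_1(A vs S) = 7
u_1(B vs S) = 5
u_1(C vs S) = 7
u_1(D vs S) = 1
max payoff 7 at {A,C}

P1 best: {A,C}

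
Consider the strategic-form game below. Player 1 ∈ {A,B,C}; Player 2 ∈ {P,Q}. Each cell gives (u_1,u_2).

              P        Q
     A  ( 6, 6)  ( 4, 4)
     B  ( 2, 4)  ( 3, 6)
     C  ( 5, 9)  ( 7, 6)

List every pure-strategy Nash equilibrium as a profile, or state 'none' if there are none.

(A,P): NE
(A,Q): not NE [P1→C gives 7>4; P2→P gives 6>4]
(B,P): not NE [P1→A gives 6>2; P2→Q gives 6>4]
(B,Q): not NE [P1→C gives 7>3]
(C,P): not NE [P1→A gives 6>5]
(C,Q): not NE [P2→P gives 9>6]

NE set: (A,P)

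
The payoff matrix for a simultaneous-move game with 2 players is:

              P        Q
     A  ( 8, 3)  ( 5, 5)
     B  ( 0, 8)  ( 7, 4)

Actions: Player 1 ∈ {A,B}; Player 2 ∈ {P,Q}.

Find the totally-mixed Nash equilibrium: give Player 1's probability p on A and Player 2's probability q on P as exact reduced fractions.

p=2/3, q=1/5

P1 indiff ⇒ q·8+(1-q)·5 = q·0+(1-q)·7 ⇒ q(8) = (1-q)(2) ⇒ q = 1/5
P2 indiff ⇒ p·3+(1-p)·8 = p·5+(1-p)·4 ⇒ p(-2) = (1-p)(-4) ⇒ p = 2/3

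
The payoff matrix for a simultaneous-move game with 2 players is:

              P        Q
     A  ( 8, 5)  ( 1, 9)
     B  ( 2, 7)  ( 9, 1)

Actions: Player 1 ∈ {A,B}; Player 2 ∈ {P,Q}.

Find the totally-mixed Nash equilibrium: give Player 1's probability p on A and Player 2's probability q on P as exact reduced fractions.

P1 indiff ⇒ q·8+(1-q)·1 = q·2+(1-q)·9 ⇒ q(6) = (1-q)(8) ⇒ q = 4/7
P2 indiff ⇒ p·5+(1-p)·7 = p·9+(1-p)·1 ⇒ p(-4) = (1-p)(-6) ⇒ p = 3/5

(p,q) = (3/5, 4/7)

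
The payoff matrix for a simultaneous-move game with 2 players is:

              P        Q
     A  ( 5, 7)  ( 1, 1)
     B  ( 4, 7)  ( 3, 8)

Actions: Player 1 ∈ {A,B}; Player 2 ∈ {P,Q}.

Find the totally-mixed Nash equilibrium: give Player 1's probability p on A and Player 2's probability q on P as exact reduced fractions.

P1 indiff ⇒ q·5+(1-q)·1 = q·4+(1-q)·3 ⇒ q(1) = (1-q)(2) ⇒ q = 2/3
P2 indiff ⇒ p·7+(1-p)·7 = p·1+(1-p)·8 ⇒ p(6) = (1-p)(1) ⇒ p = 1/7

p=1/7, q=2/3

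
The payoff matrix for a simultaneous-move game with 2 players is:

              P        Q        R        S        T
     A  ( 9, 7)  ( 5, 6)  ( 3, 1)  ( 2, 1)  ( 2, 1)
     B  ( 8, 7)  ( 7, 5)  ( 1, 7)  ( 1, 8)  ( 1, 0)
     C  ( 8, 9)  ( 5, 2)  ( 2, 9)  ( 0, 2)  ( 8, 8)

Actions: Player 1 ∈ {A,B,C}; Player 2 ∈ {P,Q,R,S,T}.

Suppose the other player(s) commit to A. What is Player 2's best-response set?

argmax u_2 = {P}

u_2(P vs A) = 7
u_2(Q vs A) = 6
u_2(R vs A) = 1
u_2(S vs A) = 1
u_2(T vs A) = 1
max payoff 7 at {P}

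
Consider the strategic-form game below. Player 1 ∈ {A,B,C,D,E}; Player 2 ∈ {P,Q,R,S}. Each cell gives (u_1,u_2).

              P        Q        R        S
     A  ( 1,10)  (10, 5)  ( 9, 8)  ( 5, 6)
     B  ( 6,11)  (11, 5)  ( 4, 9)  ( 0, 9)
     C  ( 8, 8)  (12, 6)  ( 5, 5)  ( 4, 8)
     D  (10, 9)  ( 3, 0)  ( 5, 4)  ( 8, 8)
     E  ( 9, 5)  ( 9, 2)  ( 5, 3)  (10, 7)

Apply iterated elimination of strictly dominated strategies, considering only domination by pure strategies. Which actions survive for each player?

Remaining: P1:{D,E} P2:{P,S}

P1 drop B (C beats it: P:8>6 Q:12>11 R:5>4 S:4>0)
P2 drop Q (P beats it: A:10>5 C:8>6 D:9>0 E:5>2)
P2 drop R (P beats it: A:10>8 C:8>5 D:9>4 E:5>3)
P1 drop A (D beats it: P:10>1 S:8>5)
P1 drop C (D beats it: P:10>8 S:8>4)
P1→{D,E} P2→{P,S}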